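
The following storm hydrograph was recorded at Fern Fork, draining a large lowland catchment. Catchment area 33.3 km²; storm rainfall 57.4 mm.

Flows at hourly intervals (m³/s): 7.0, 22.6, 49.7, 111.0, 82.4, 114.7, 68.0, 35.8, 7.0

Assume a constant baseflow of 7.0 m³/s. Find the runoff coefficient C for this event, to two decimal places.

C ≈ 0.82

ΣQ_DR = 435.2 m³/s; V = ΣQ_DR·Δt = 1.567 × 10^6 m³.
Runoff depth d = V / A = 47.05 mm.
C = d / P = 47.05 / 57.4 = 0.82.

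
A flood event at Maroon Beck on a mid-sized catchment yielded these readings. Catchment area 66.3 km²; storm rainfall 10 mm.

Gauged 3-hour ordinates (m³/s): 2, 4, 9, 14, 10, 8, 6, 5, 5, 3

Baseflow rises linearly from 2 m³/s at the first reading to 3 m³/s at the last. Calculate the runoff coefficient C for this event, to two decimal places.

ΣQ_DR = 41.00 m³/s; V = ΣQ_DR·Δt = 4.428 × 10^5 m³.
Runoff depth d = V / A = 6.679 mm.
C = d / P = 6.679 / 10 = 0.67.

C ≈ 0.67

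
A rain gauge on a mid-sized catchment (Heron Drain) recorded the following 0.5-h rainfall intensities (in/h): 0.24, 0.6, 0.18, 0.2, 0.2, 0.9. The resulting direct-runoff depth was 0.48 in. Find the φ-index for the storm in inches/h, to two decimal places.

φ ≈ 0.27 in/h

Only the 2 blocks with intensity above φ contribute runoff: 0.6, 0.9 in/h.
Σ(I−φ)·Δt = d  ⇒  (0.6+0.9 − 2φ)·0.5 = 0.48
φ = (1.500 − 0.48/0.5) / 2 = 0.27 in/h.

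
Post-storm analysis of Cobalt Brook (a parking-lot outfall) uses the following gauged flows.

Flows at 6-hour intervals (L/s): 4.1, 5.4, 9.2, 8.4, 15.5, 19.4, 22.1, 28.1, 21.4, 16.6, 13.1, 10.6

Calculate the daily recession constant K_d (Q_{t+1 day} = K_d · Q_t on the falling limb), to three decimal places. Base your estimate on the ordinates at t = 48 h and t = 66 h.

K_d ≈ 0.392

Between t = 48 h and t = 66 h the flow falls from 21.4 to 10.6 L/s over 3×6 h = 18 h.
Per-interval ratio K = (10.6/21.4)^(1/3) = 0.7912; K_d = K^(24/6) = 0.392.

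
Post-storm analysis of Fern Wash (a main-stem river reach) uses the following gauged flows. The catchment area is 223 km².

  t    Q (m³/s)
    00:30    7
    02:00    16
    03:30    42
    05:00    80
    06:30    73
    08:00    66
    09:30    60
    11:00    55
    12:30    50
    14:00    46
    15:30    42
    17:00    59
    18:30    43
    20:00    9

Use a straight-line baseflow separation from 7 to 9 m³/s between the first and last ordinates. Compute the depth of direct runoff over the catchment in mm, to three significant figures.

Direct runoff: 0.00, 8.85, 34.69, 72.54, 65.38, 58.23, 52.08, 46.92, 41.77, 37.62, 33.46, 50.31, 34.15, 0.00 m³/s; ΣQ_DR = 536.0 m³/s.
V = ΣQ_DR · Δt = 536.0 × 5400 s = 2.894 × 10^6 m³.
Over A = 223 km², depth = V / A = 13.0 mm.

d ≈ 13.0 mm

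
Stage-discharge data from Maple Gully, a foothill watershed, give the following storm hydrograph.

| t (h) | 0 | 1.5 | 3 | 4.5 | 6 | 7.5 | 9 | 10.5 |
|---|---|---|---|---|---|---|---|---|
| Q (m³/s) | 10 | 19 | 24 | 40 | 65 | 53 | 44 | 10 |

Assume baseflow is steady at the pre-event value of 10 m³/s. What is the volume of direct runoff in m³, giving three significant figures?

Direct-runoff ordinates (Q − Q_b): 0.0, 9.0, 14.0, 30.0, 55.0, 43.0, 34.0, 0.0 m³/s.
ΣQ_DR = 185.0 m³/s.
With Δt = 1.5 h = 5400 s, V = ΣQ_DR · Δt = 185.0 × 5400 = 9.99 × 10^5 m³.

V ≈ 9.99 × 10^5 m³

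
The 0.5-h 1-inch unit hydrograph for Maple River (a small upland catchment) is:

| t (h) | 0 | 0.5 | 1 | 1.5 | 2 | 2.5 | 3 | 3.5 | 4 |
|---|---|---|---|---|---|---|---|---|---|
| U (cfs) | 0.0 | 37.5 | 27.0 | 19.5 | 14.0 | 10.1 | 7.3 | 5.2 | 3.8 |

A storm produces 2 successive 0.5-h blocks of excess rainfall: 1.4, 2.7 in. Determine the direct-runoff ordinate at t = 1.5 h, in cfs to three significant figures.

Q ≈ 100 cfs

By discrete convolution, Q_j = Σ (P_i / 1 in) · U_{j−i}.
At t = 1.5 h (j=3): Q = (1.4/1)·19.5 + (2.7/1)·27.0 = 100 cfs.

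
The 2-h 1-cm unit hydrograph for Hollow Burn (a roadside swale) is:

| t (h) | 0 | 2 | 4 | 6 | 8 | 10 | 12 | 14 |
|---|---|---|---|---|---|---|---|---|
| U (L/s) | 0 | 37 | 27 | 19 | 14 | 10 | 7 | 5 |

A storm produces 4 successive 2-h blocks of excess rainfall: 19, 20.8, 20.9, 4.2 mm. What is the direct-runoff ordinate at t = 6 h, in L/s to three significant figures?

By discrete convolution, Q_j = Σ (P_i / 10 mm) · U_{j−i}.
At t = 6 h (j=3): Q = (19/10)·19 + (20.8/10)·27 + (20.9/10)·37 + (4.2/10)·0 = 170 L/s.

Q ≈ 170 L/s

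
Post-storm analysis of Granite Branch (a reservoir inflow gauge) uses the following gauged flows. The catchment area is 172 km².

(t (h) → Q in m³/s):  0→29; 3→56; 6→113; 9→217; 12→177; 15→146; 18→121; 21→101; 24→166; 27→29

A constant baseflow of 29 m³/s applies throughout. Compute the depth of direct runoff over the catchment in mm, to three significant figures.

d ≈ 54.3 mm

Direct runoff: 0.0, 27.0, 84.0, 188.0, 148.0, 117.0, 92.0, 72.0, 137.0, 0.0 m³/s; ΣQ_DR = 865.0 m³/s.
V = ΣQ_DR · Δt = 865.0 × 10800 s = 9.342 × 10^6 m³.
Over A = 172 km², depth = V / A = 54.3 mm.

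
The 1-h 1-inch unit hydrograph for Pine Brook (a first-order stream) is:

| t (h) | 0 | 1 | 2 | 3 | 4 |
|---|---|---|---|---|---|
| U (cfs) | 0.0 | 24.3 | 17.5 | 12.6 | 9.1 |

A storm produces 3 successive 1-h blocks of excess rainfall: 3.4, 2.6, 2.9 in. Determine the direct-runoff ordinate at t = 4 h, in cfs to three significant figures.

Q ≈ 114 cfs

By discrete convolution, Q_j = Σ (P_i / 1 in) · U_{j−i}.
At t = 4 h (j=4): Q = (3.4/1)·9.1 + (2.6/1)·12.6 + (2.9/1)·17.5 = 114 cfs.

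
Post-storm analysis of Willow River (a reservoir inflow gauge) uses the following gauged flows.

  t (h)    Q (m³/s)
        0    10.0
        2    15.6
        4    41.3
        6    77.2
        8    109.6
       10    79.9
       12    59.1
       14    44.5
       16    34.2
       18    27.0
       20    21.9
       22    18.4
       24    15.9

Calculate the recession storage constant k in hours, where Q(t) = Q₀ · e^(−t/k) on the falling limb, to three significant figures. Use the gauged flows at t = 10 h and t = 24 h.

k ≈ 8.67 h

On the falling limb, Q drops from 79.9 to 15.9 m³/s between t = 10 h and t = 24 h (Δt = 14 h).
k = −Δt / ln(Q₂/Q₁) = −14 / ln(15.9/79.9) = 8.67 h.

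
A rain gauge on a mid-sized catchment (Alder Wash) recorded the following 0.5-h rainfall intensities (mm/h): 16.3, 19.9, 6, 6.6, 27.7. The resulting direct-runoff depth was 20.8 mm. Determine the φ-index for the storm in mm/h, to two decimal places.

Only the 3 blocks with intensity above φ contribute runoff: 16.3, 19.9, 27.7 mm/h.
Σ(I−φ)·Δt = d  ⇒  (16.3+19.9+27.7 − 3φ)·0.5 = 20.8
φ = (63.90 − 20.8/0.5) / 3 = 7.43 mm/h.

φ ≈ 7.43 mm/h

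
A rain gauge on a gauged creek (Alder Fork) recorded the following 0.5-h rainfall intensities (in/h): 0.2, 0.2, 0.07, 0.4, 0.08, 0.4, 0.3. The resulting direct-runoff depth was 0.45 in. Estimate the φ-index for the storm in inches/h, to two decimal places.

Only the 5 blocks with intensity above φ contribute runoff: 0.2, 0.2, 0.4, 0.4, 0.3 in/h.
Σ(I−φ)·Δt = d  ⇒  (0.2+0.2+0.4+0.4+0.3 − 5φ)·0.5 = 0.45
φ = (1.500 − 0.45/0.5) / 5 = 0.12 in/h.

φ ≈ 0.12 in/h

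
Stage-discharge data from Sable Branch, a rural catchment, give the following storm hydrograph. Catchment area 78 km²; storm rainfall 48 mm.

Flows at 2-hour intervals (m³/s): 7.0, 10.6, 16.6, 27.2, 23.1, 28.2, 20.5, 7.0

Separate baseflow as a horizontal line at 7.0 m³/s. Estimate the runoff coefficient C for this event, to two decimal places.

ΣQ_DR = 84.20 m³/s; V = ΣQ_DR·Δt = 6.062 × 10^5 m³.
Runoff depth d = V / A = 7.772 mm.
C = d / P = 7.772 / 48 = 0.16.

C ≈ 0.16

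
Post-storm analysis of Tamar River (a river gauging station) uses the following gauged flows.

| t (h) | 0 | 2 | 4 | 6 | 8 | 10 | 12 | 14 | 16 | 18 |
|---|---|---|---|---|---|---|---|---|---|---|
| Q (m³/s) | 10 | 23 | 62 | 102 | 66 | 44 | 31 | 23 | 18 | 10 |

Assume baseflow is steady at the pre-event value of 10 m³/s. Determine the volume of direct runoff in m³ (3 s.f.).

V ≈ 2.08 × 10^6 m³

Direct-runoff ordinates (Q − Q_b): 0.0, 13.0, 52.0, 92.0, 56.0, 34.0, 21.0, 13.0, 8.0, 0.0 m³/s.
ΣQ_DR = 289.0 m³/s.
With Δt = 2 h = 7200 s, V = ΣQ_DR · Δt = 289.0 × 7200 = 2.08 × 10^6 m³.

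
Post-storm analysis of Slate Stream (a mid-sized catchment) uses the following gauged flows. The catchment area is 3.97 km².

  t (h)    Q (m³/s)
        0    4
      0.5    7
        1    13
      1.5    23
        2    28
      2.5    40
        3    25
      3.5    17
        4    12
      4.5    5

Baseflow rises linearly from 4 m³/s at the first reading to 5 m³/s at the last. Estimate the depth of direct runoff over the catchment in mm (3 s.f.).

d ≈ 58.5 mm

Direct runoff: 0.00, 2.89, 8.78, 18.67, 23.56, 35.44, 20.33, 12.22, 7.11, 0.00 m³/s; ΣQ_DR = 129.0 m³/s.
V = ΣQ_DR · Δt = 129.0 × 1800 s = 2.322 × 10^5 m³.
Over A = 3.97 km², depth = V / A = 58.5 mm.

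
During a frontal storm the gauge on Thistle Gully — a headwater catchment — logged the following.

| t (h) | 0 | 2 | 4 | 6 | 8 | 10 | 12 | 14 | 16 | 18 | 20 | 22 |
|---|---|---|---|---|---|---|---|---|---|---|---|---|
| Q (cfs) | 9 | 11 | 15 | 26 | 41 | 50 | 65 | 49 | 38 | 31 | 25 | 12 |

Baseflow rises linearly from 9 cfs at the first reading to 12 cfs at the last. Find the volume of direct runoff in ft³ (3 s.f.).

V ≈ 1.77 × 10^6 ft³

Direct-runoff ordinates (Q − Q_b): 0.00, 1.73, 5.45, 16.18, 30.91, 39.64, 54.36, 38.09, 26.82, 19.55, 13.27, 0.00 cfs.
ΣQ_DR = 246.0 cfs.
With Δt = 2 h = 7200 s, V = ΣQ_DR · Δt = 246.0 × 7200 = 1.77 × 10^6 ft³.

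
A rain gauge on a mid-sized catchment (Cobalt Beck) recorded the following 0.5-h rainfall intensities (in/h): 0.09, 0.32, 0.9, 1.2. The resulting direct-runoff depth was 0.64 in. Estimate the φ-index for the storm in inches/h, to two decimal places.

φ ≈ 0.41 in/h

Only the 2 blocks with intensity above φ contribute runoff: 0.9, 1.2 in/h.
Σ(I−φ)·Δt = d  ⇒  (0.9+1.2 − 2φ)·0.5 = 0.64
φ = (2.100 − 0.64/0.5) / 2 = 0.41 in/h.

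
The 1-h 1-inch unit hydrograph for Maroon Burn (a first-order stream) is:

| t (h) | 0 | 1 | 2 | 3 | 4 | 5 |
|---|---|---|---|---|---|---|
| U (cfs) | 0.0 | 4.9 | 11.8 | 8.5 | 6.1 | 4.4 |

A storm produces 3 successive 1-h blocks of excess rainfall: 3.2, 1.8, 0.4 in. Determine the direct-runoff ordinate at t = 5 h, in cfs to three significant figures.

Q ≈ 28.5 cfs

By discrete convolution, Q_j = Σ (P_i / 1 in) · U_{j−i}.
At t = 5 h (j=5): Q = (3.2/1)·4.4 + (1.8/1)·6.1 + (0.4/1)·8.5 = 28.5 cfs.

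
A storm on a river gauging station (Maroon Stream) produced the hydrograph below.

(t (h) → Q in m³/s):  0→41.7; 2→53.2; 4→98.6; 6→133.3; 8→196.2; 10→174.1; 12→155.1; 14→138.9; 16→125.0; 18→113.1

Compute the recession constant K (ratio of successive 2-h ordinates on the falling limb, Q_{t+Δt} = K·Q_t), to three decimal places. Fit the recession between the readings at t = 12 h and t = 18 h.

Using the recession-limb readings at t = 12 h and t = 18 h: Q falls from 155.1 to 113.1 m³/s over 3 intervals.
K = (Q₂/Q₁)^(1/3) = (113.1/155.1)^(1/3) = 0.900.

K ≈ 0.900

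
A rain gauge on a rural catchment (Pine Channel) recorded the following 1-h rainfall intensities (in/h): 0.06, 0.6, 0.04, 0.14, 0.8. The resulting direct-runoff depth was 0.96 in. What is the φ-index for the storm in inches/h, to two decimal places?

Only the 2 blocks with intensity above φ contribute runoff: 0.6, 0.8 in/h.
Σ(I−φ)·Δt = d  ⇒  (0.6+0.8 − 2φ)·1 = 0.96
φ = (1.400 − 0.96/1) / 2 = 0.22 in/h.

φ ≈ 0.22 in/h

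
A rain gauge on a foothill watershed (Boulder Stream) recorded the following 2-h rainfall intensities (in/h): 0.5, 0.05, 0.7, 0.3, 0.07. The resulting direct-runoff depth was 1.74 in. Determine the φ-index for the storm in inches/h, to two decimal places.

φ ≈ 0.21 in/h

Only the 3 blocks with intensity above φ contribute runoff: 0.5, 0.7, 0.3 in/h.
Σ(I−φ)·Δt = d  ⇒  (0.5+0.7+0.3 − 3φ)·2 = 1.74
φ = (1.500 − 1.74/2) / 3 = 0.21 in/h.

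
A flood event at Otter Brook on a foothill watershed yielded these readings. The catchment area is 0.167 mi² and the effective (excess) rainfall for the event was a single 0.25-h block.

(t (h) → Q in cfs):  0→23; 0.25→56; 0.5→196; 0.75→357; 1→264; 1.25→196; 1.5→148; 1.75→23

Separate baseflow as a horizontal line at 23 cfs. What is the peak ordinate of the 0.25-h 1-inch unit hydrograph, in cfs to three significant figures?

U_p ≈ 133 cfs

Direct runoff: 0.0, 33.0, 173.0, 334.0, 241.0, 173.0, 125.0, 0.0 cfs; ΣQ_DR = 1079 cfs, peak = 334.0 cfs.
Runoff depth d = ΣQ_DR·Δt / A = 1079 × 900 / (0.167 mi²) = 2.503 in.
The 1-inch UH is the DRH scaled by (1 in)/d, so U_p = 334.0 × 1/2.503 = 133 cfs.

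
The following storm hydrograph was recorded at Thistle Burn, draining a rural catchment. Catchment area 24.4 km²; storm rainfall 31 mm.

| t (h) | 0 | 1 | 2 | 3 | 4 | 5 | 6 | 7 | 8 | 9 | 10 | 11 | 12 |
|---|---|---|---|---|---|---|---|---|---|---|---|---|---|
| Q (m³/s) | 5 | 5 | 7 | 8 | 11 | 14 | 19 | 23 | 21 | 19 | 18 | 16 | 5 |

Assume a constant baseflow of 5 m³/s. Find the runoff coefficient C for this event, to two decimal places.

C ≈ 0.50

ΣQ_DR = 106.0 m³/s; V = ΣQ_DR·Δt = 3.816 × 10^5 m³.
Runoff depth d = V / A = 15.64 mm.
C = d / P = 15.64 / 31 = 0.50.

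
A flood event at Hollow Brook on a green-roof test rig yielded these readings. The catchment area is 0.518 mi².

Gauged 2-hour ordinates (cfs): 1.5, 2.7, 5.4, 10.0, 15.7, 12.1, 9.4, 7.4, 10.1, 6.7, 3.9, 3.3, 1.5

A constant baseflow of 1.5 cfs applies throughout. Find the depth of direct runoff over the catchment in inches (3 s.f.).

Direct runoff: 0.0, 1.2, 3.9, 8.5, 14.2, 10.6, 7.9, 5.9, 8.6, 5.2, 2.4, 1.8, 0.0 cfs; ΣQ_DR = 70.20 cfs.
V = ΣQ_DR · Δt = 70.20 × 7200 s = 5.054 × 10^5 ft³.
Over A = 0.518 mi², depth = V / A = 0.420 in.

d ≈ 0.420 in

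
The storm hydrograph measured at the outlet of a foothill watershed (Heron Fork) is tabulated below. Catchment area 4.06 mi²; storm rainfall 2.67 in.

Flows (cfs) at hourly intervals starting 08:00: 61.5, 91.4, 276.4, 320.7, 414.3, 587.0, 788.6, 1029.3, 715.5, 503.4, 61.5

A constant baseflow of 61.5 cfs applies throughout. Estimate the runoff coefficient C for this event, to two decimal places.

ΣQ_DR = 4173 cfs; V = ΣQ_DR·Δt = 1.502 × 10^7 ft³.
Runoff depth d = V / A = 1.593 in.
C = d / P = 1.593 / 2.67 = 0.60.

C ≈ 0.60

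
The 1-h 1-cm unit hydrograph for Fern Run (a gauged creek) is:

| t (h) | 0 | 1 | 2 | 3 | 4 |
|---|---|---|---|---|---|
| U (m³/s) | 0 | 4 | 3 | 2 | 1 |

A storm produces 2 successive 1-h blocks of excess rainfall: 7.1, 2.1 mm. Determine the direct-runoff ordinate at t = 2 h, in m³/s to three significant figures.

By discrete convolution, Q_j = Σ (P_i / 10 mm) · U_{j−i}.
At t = 2 h (j=2): Q = (7.1/10)·3 + (2.1/10)·4 = 2.97 m³/s.

Q ≈ 2.97 m³/s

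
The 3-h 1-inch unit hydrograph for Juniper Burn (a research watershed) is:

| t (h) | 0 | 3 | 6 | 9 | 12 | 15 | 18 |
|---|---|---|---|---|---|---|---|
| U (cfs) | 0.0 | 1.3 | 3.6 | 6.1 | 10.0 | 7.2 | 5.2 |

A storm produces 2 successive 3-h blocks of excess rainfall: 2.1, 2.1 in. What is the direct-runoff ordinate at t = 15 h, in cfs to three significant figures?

Q ≈ 36.1 cfs

By discrete convolution, Q_j = Σ (P_i / 1 in) · U_{j−i}.
At t = 15 h (j=5): Q = (2.1/1)·7.2 + (2.1/1)·10.0 = 36.1 cfs.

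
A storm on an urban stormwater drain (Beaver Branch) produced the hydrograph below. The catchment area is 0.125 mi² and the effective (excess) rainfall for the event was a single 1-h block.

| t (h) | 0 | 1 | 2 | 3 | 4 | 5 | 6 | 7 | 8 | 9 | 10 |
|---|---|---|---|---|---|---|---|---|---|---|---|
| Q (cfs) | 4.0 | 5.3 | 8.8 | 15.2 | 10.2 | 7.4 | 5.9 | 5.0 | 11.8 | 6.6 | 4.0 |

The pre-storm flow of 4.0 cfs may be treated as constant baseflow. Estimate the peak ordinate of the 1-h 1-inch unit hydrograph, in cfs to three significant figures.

Direct runoff: 0.0, 1.3, 4.8, 11.2, 6.2, 3.4, 1.9, 1.0, 7.8, 2.6, 0.0 cfs; ΣQ_DR = 40.20 cfs, peak = 11.2 cfs.
Runoff depth d = ΣQ_DR·Δt / A = 40.20 × 3600 / (0.125 mi²) = 0.4983 in.
The 1-inch UH is the DRH scaled by (1 in)/d, so U_p = 11.2 × 1/0.4983 = 22.5 cfs.

U_p ≈ 22.5 cfs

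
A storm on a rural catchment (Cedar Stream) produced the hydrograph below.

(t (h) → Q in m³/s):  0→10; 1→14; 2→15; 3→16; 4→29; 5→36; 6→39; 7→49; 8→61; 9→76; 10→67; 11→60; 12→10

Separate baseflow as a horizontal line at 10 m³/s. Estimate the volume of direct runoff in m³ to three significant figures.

Direct-runoff ordinates (Q − Q_b): 0.0, 4.0, 5.0, 6.0, 19.0, 26.0, 29.0, 39.0, 51.0, 66.0, 57.0, 50.0, 0.0 m³/s.
ΣQ_DR = 352.0 m³/s.
With Δt = 1 h = 3600 s, V = ΣQ_DR · Δt = 352.0 × 3600 = 1.27 × 10^6 m³.

V ≈ 1.27 × 10^6 m³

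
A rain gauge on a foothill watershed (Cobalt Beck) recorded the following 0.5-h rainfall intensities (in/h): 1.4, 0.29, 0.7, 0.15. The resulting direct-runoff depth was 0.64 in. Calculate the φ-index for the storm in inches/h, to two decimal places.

Only the 2 blocks with intensity above φ contribute runoff: 1.4, 0.7 in/h.
Σ(I−φ)·Δt = d  ⇒  (1.4+0.7 − 2φ)·0.5 = 0.64
φ = (2.100 − 0.64/0.5) / 2 = 0.41 in/h.

φ ≈ 0.41 in/h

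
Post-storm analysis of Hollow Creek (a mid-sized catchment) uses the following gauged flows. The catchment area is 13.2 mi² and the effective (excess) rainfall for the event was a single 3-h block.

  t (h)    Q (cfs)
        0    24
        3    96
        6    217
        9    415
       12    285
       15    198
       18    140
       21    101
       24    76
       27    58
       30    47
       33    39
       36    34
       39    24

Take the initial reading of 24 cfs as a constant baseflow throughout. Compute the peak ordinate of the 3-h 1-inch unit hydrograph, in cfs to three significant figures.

Direct runoff: 0.0, 72.0, 193.0, 391.0, 261.0, 174.0, 116.0, 77.0, 52.0, 34.0, 23.0, 15.0, 10.0, 0.0 cfs; ΣQ_DR = 1418 cfs, peak = 391.0 cfs.
Runoff depth d = ΣQ_DR·Δt / A = 1418 × 10800 / (13.2 mi²) = 0.4994 in.
The 1-inch UH is the DRH scaled by (1 in)/d, so U_p = 391.0 × 1/0.4994 = 783 cfs.

U_p ≈ 783 cfs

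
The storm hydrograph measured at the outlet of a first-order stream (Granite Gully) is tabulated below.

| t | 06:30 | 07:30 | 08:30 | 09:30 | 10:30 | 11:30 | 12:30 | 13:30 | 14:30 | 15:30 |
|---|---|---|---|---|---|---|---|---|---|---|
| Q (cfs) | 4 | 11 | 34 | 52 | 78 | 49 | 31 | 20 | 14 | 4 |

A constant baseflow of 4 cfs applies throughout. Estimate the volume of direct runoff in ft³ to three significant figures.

Direct-runoff ordinates (Q − Q_b): 0.0, 7.0, 30.0, 48.0, 74.0, 45.0, 27.0, 16.0, 10.0, 0.0 cfs.
ΣQ_DR = 257.0 cfs.
With Δt = 1 h = 3600 s, V = ΣQ_DR · Δt = 257.0 × 3600 = 9.25 × 10^5 ft³.

V ≈ 9.25 × 10^5 ft³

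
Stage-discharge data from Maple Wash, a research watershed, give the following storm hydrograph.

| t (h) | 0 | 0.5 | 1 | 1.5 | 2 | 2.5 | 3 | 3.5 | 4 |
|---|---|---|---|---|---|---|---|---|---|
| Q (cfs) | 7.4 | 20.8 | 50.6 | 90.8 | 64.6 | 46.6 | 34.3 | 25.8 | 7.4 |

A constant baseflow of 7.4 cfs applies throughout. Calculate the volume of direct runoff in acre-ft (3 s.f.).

V ≈ 11.6 acre-ft

Direct-runoff ordinates (Q − Q_b): 0.0, 13.4, 43.2, 83.4, 57.2, 39.2, 26.9, 18.4, 0.0 cfs.
ΣQ_DR = 281.7 cfs.
With Δt = 0.5 h = 1800 s, V = ΣQ_DR · Δt = 281.7 × 1800 = 5.07 × 10^5 ft³ = 11.6 acre-ft.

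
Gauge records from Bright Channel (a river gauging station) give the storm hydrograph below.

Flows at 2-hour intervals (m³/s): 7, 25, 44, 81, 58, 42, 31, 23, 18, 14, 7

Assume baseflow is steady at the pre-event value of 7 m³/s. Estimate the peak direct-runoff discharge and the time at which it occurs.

Subtracting baseflow gives direct-runoff ordinates: 0.0, 18.0, 37.0, 74.0, 51.0, 35.0, 24.0, 16.0, 11.0, 7.0, 0.0 m³/s.
The maximum is 74.0 m³/s, occurring at the reading for t = 6 h.

Q_p = 74.0 m³/s at t = 6 h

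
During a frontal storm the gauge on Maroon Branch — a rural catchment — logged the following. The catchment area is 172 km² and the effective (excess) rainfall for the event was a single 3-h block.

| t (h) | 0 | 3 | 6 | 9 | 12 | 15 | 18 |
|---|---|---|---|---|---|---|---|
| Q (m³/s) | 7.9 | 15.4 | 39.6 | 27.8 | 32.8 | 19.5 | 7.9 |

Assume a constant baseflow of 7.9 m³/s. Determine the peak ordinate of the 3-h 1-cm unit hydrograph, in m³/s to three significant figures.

U_p ≈ 52.8 m³/s

Direct runoff: 0.0, 7.5, 31.7, 19.9, 24.9, 11.6, 0.0 m³/s; ΣQ_DR = 95.60 m³/s, peak = 31.7 m³/s.
Runoff depth d = ΣQ_DR·Δt / A = 95.60 × 10800 / (172 km²) = 6.003 mm.
The 1-cm UH is the DRH scaled by (10 mm)/d, so U_p = 31.7 × 10/6.003 = 52.8 m³/s.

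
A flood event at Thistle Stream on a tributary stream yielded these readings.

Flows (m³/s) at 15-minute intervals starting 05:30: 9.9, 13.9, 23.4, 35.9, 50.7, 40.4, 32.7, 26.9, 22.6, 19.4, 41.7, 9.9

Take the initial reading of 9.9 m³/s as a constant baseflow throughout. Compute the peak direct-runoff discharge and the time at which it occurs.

Q_p = 40.8 m³/s at t = 06:30

Subtracting baseflow gives direct-runoff ordinates: 0.0, 4.0, 13.5, 26.0, 40.8, 30.5, 22.8, 17.0, 12.7, 9.5, 31.8, 0.0 m³/s.
The maximum is 40.8 m³/s, occurring at the reading for t = 06:30.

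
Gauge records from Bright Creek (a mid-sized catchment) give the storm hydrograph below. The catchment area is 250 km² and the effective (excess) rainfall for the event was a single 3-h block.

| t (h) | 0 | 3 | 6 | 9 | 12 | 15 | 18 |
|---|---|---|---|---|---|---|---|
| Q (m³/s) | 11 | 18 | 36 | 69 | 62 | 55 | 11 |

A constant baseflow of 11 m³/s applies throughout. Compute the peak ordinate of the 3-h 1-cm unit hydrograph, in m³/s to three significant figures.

Direct runoff: 0.0, 7.0, 25.0, 58.0, 51.0, 44.0, 0.0 m³/s; ΣQ_DR = 185.0 m³/s, peak = 58.0 m³/s.
Runoff depth d = ΣQ_DR·Δt / A = 185.0 × 10800 / (250 km²) = 7.992 mm.
The 1-cm UH is the DRH scaled by (10 mm)/d, so U_p = 58.0 × 10/7.992 = 72.6 m³/s.

U_p ≈ 72.6 m³/s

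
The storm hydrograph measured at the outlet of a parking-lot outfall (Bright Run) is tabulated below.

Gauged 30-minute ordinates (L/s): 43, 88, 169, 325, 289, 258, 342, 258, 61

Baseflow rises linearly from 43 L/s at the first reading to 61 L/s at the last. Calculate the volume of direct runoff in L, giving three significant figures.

V ≈ 2.46 × 10^6 L

Direct-runoff ordinates (Q − Q_b): 0.00, 42.75, 121.50, 275.25, 237.00, 203.75, 285.50, 199.25, 0.00 L/s.
ΣQ_DR = 1365 L/s.
With Δt = 0.5 h = 1800 s, V = ΣQ_DR · Δt = 1365 × 1800 = 2.46 × 10^6 L.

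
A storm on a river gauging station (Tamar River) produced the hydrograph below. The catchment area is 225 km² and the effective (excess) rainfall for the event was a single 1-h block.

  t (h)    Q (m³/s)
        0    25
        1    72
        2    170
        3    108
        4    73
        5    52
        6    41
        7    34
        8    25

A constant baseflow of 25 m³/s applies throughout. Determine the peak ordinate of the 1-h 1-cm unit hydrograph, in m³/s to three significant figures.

Direct runoff: 0.0, 47.0, 145.0, 83.0, 48.0, 27.0, 16.0, 9.0, 0.0 m³/s; ΣQ_DR = 375.0 m³/s, peak = 145.0 m³/s.
Runoff depth d = ΣQ_DR·Δt / A = 375.0 × 3600 / (225 km²) = 6.000 mm.
The 1-cm UH is the DRH scaled by (10 mm)/d, so U_p = 145.0 × 10/6.000 = 242 m³/s.

U_p ≈ 242 m³/s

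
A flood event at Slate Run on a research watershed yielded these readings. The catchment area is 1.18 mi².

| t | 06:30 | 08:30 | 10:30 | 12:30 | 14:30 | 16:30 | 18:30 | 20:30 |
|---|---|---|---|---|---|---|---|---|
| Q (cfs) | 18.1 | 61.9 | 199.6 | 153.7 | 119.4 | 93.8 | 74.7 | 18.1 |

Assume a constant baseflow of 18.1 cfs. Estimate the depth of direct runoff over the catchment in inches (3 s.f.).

d ≈ 1.56 in

Direct runoff: 0.0, 43.8, 181.5, 135.6, 101.3, 75.7, 56.6, 0.0 cfs; ΣQ_DR = 594.5 cfs.
V = ΣQ_DR · Δt = 594.5 × 7200 s = 4.280 × 10^6 ft³.
Over A = 1.18 mi², depth = V / A = 1.56 in.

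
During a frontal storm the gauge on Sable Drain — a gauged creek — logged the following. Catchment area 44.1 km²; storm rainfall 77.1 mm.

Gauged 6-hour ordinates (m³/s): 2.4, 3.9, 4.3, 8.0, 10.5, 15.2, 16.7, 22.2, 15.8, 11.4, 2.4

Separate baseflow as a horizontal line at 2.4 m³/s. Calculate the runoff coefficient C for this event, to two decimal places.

ΣQ_DR = 86.40 m³/s; V = ΣQ_DR·Δt = 1.866 × 10^6 m³.
Runoff depth d = V / A = 42.32 mm.
C = d / P = 42.32 / 77.1 = 0.55.

C ≈ 0.55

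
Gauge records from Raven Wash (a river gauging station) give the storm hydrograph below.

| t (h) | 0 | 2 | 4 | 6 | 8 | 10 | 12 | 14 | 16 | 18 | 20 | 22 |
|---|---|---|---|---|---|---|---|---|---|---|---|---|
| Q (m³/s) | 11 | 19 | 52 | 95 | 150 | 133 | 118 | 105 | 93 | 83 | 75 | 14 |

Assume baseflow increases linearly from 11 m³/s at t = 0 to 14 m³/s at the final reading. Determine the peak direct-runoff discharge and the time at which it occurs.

Subtracting baseflow gives direct-runoff ordinates: 0.00, 7.73, 40.45, 83.18, 137.91, 120.64, 105.36, 92.09, 79.82, 69.55, 61.27, 0.00 m³/s.
The maximum is 137.91 m³/s, occurring at the reading for t = 8 h.

Q_p = 137.91 m³/s at t = 8 h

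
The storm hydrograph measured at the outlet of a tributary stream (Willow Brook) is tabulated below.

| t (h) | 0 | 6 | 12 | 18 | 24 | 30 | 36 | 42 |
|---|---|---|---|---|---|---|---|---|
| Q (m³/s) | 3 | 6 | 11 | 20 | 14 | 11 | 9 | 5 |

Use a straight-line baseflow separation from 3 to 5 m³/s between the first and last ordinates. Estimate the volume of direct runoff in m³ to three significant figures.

Direct-runoff ordinates (Q − Q_b): 0.00, 2.71, 7.43, 16.14, 9.86, 6.57, 4.29, 0.00 m³/s.
ΣQ_DR = 47.00 m³/s.
With Δt = 6 h = 21600 s, V = ΣQ_DR · Δt = 47.00 × 21600 = 1.02 × 10^6 m³.

V ≈ 1.02 × 10^6 m³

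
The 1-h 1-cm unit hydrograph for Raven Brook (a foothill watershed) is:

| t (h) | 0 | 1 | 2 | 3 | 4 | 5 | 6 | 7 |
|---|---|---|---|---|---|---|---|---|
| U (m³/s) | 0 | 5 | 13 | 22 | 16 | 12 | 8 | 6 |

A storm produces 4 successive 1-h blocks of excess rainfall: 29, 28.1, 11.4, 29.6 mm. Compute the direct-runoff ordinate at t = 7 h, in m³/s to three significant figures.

By discrete convolution, Q_j = Σ (P_i / 10 mm) · U_{j−i}.
At t = 7 h (j=7): Q = (29/10)·6 + (28.1/10)·8 + (11.4/10)·12 + (29.6/10)·16 = 101 m³/s.

Q ≈ 101 m³/s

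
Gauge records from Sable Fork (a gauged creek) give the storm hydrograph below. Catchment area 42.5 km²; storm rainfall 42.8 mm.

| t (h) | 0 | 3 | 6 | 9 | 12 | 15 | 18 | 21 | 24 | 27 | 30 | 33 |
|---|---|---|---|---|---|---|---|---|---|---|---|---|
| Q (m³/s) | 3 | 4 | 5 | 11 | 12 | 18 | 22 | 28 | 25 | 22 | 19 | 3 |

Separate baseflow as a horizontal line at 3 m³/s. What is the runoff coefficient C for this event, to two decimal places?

ΣQ_DR = 136.0 m³/s; V = ΣQ_DR·Δt = 1.469 × 10^6 m³.
Runoff depth d = V / A = 34.56 mm.
C = d / P = 34.56 / 42.8 = 0.81.

C ≈ 0.81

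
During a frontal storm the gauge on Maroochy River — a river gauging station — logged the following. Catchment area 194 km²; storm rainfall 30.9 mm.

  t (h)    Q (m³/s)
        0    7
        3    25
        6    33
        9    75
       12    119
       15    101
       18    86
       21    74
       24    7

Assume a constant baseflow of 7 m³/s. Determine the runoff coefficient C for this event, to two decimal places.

ΣQ_DR = 464.0 m³/s; V = ΣQ_DR·Δt = 5.011 × 10^6 m³.
Runoff depth d = V / A = 25.83 mm.
C = d / P = 25.83 / 30.9 = 0.84.

C ≈ 0.84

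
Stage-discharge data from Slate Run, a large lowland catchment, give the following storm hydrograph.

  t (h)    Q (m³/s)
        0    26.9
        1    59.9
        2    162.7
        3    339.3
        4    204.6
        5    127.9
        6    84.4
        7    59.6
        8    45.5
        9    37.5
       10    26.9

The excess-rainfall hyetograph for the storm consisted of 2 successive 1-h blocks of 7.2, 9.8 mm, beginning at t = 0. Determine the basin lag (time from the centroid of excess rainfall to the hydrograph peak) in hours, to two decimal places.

t_L ≈ 1.92 h

Centroid of excess rainfall: t_c = Σ P_i·t̄_i / ΣP_i = 1.0765 h (block centres at 0.5, 1.5 h).
Hydrograph peak occurs at t = 3 h, so basin lag t_L = 3 − 1.0765 = 1.92 h.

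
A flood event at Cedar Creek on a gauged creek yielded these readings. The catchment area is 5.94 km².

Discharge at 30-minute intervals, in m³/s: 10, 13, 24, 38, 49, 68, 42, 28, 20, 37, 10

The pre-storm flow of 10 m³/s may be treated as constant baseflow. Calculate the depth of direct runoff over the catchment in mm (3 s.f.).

Direct runoff: 0.0, 3.0, 14.0, 28.0, 39.0, 58.0, 32.0, 18.0, 10.0, 27.0, 0.0 m³/s; ΣQ_DR = 229.0 m³/s.
V = ΣQ_DR · Δt = 229.0 × 1800 s = 4.122 × 10^5 m³.
Over A = 5.94 km², depth = V / A = 69.4 mm.

d ≈ 69.4 mm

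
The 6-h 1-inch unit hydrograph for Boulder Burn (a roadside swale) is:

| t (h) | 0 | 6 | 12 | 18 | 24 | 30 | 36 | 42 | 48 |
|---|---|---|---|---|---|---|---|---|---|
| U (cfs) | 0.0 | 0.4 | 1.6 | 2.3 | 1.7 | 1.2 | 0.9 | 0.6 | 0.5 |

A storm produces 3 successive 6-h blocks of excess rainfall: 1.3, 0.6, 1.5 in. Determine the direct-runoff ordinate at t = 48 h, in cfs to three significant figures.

By discrete convolution, Q_j = Σ (P_i / 1 in) · U_{j−i}.
At t = 48 h (j=8): Q = (1.3/1)·0.5 + (0.6/1)·0.6 + (1.5/1)·0.9 = 2.36 cfs.

Q ≈ 2.36 cfs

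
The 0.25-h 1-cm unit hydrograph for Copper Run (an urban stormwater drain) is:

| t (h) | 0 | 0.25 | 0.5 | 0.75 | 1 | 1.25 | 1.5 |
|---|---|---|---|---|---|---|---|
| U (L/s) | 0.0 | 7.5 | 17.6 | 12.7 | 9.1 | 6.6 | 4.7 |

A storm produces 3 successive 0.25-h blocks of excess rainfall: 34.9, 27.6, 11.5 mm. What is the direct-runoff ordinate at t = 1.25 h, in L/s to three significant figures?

Q ≈ 62.8 L/s

By discrete convolution, Q_j = Σ (P_i / 10 mm) · U_{j−i}.
At t = 1.25 h (j=5): Q = (34.9/10)·6.6 + (27.6/10)·9.1 + (11.5/10)·12.7 = 62.8 L/s.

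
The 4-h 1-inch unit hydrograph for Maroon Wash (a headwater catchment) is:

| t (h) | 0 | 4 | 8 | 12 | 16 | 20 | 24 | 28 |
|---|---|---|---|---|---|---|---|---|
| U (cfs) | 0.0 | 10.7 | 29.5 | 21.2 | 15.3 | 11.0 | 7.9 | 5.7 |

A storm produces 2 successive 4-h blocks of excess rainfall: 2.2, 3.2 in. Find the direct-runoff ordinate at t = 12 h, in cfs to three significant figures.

By discrete convolution, Q_j = Σ (P_i / 1 in) · U_{j−i}.
At t = 12 h (j=3): Q = (2.2/1)·21.2 + (3.2/1)·29.5 = 141 cfs.

Q ≈ 141 cfs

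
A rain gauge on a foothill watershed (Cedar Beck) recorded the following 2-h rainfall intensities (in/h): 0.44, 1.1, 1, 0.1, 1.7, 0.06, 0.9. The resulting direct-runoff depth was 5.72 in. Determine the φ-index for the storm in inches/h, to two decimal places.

Only the 4 blocks with intensity above φ contribute runoff: 1.1, 1, 1.7, 0.9 in/h.
Σ(I−φ)·Δt = d  ⇒  (1.1+1+1.7+0.9 − 4φ)·2 = 5.72
φ = (4.700 − 5.72/2) / 4 = 0.46 in/h.

φ ≈ 0.46 in/h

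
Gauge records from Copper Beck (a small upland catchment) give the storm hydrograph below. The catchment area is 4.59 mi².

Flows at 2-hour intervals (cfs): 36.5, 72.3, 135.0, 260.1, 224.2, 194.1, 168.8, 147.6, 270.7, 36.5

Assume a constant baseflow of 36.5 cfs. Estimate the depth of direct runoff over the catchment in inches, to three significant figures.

Direct runoff: 0.0, 35.8, 98.5, 223.6, 187.7, 157.6, 132.3, 111.1, 234.2, 0.0 cfs; ΣQ_DR = 1181 cfs.
V = ΣQ_DR · Δt = 1181 × 7200 s = 8.502 × 10^6 ft³.
Over A = 4.59 mi², depth = V / A = 0.797 in.

d ≈ 0.797 in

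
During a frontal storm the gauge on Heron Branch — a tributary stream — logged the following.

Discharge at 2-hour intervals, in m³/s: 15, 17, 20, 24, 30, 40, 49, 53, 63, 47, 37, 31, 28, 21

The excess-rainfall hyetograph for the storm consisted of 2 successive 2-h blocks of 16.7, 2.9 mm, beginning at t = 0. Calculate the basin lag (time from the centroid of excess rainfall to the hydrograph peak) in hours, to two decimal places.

t_L ≈ 14.70 h

Centroid of excess rainfall: t_c = Σ P_i·t̄_i / ΣP_i = 1.2959 h (block centres at 1, 3 h).
Hydrograph peak occurs at t = 16 h, so basin lag t_L = 16 − 1.2959 = 14.70 h.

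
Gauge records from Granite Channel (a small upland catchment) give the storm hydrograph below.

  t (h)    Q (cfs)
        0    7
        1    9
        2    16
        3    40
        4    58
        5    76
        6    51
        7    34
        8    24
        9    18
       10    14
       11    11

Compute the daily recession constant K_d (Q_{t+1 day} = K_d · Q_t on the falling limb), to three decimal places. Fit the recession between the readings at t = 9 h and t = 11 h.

K_d ≈ 0.003

Between t = 9 h and t = 11 h the flow falls from 18 to 11 cfs over 2×1 h = 2 h.
Per-interval ratio K = (11/18)^(1/2) = 0.7817; K_d = K^(24/1) = 0.003.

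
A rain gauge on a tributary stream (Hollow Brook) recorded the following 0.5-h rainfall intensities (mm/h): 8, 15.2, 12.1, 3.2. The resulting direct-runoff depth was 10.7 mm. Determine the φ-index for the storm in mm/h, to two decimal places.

Only the 3 blocks with intensity above φ contribute runoff: 8, 15.2, 12.1 mm/h.
Σ(I−φ)·Δt = d  ⇒  (8+15.2+12.1 − 3φ)·0.5 = 10.7
φ = (35.30 − 10.7/0.5) / 3 = 4.63 mm/h.

φ ≈ 4.63 mm/h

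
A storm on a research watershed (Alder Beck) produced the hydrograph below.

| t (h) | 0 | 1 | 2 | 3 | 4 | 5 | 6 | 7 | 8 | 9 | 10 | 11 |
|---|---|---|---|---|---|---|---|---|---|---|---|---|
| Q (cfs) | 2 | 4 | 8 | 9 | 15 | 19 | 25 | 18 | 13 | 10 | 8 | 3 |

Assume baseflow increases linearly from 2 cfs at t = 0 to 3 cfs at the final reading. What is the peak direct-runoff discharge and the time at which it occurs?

Q_p = 22.45 cfs at t = 6 h

Subtracting baseflow gives direct-runoff ordinates: 0.00, 1.91, 5.82, 6.73, 12.64, 16.55, 22.45, 15.36, 10.27, 7.18, 5.09, 0.00 cfs.
The maximum is 22.45 cfs, occurring at the reading for t = 6 h.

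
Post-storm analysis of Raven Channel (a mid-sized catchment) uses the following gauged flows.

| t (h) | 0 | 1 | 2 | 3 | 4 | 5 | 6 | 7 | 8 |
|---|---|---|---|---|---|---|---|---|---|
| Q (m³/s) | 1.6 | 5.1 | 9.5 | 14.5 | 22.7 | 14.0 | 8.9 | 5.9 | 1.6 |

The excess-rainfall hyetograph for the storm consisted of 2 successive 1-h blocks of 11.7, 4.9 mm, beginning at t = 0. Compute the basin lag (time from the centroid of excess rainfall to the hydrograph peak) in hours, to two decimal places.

t_L ≈ 3.20 h

Centroid of excess rainfall: t_c = Σ P_i·t̄_i / ΣP_i = 0.7952 h (block centres at 0.5, 1.5 h).
Hydrograph peak occurs at t = 4 h, so basin lag t_L = 4 − 0.7952 = 3.20 h.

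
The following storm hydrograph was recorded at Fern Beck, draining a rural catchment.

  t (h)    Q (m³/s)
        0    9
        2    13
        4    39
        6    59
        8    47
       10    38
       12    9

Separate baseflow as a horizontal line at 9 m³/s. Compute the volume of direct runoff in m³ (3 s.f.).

V ≈ 1.09 × 10^6 m³

Direct-runoff ordinates (Q − Q_b): 0.0, 4.0, 30.0, 50.0, 38.0, 29.0, 0.0 m³/s.
ΣQ_DR = 151.0 m³/s.
With Δt = 2 h = 7200 s, V = ΣQ_DR · Δt = 151.0 × 7200 = 1.09 × 10^6 m³.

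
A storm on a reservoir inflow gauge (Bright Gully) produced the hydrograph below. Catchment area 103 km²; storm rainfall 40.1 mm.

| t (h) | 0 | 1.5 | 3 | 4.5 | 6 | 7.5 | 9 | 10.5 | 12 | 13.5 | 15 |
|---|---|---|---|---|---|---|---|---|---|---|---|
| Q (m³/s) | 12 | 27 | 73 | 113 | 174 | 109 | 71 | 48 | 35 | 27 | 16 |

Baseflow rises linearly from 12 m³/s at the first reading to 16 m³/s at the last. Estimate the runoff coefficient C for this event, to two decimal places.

C ≈ 0.72

ΣQ_DR = 551.0 m³/s; V = ΣQ_DR·Δt = 2.975 × 10^6 m³.
Runoff depth d = V / A = 28.89 mm.
C = d / P = 28.89 / 40.1 = 0.72.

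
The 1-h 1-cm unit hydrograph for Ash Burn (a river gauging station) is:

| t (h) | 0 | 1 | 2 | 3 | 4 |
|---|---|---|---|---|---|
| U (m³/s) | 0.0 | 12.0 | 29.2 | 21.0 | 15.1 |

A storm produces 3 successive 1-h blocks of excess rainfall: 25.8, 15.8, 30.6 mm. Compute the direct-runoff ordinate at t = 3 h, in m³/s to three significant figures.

By discrete convolution, Q_j = Σ (P_i / 10 mm) · U_{j−i}.
At t = 3 h (j=3): Q = (25.8/10)·21.0 + (15.8/10)·29.2 + (30.6/10)·12.0 = 137 m³/s.

Q ≈ 137 m³/s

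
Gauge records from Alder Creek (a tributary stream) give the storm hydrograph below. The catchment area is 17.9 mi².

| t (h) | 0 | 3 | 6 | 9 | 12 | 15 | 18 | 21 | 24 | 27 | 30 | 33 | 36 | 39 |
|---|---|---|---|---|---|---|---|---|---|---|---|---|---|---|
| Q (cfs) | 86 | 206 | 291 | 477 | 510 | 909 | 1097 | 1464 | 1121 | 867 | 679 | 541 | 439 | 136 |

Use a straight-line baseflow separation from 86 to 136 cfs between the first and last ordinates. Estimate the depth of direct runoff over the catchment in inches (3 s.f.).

d ≈ 1.89 in

Direct runoff: 0.00, 116.15, 197.31, 379.46, 408.62, 803.77, 987.92, 1351.08, 1004.23, 746.38, 554.54, 412.69, 306.85, 0.00 cfs; ΣQ_DR = 7269 cfs.
V = ΣQ_DR · Δt = 7269 × 10800 s = 7.851 × 10^7 ft³.
Over A = 17.9 mi², depth = V / A = 1.89 in.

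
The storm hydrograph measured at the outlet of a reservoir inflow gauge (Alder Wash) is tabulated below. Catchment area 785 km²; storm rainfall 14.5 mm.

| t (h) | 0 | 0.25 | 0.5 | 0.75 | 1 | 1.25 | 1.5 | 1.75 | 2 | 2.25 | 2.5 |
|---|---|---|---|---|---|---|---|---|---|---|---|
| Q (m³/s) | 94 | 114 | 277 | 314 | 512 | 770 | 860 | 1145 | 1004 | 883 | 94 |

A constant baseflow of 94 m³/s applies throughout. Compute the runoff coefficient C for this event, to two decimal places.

ΣQ_DR = 5033 m³/s; V = ΣQ_DR·Δt = 4.530 × 10^6 m³.
Runoff depth d = V / A = 5.770 mm.
C = d / P = 5.770 / 14.5 = 0.40.

C ≈ 0.40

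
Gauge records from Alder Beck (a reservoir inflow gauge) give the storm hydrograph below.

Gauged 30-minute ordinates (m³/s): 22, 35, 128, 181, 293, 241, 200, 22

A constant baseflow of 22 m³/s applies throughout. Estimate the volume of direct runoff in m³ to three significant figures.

V ≈ 1.70 × 10^6 m³

Direct-runoff ordinates (Q − Q_b): 0.0, 13.0, 106.0, 159.0, 271.0, 219.0, 178.0, 0.0 m³/s.
ΣQ_DR = 946.0 m³/s.
With Δt = 0.5 h = 1800 s, V = ΣQ_DR · Δt = 946.0 × 1800 = 1.70 × 10^6 m³.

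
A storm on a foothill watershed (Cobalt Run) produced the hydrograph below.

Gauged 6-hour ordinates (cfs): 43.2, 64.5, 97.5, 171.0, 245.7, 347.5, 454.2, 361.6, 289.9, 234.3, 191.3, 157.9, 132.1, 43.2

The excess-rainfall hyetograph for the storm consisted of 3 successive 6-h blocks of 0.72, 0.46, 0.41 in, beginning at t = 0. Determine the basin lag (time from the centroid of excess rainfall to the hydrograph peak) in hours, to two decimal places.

Centroid of excess rainfall: t_c = Σ P_i·t̄_i / ΣP_i = 7.8302 h (block centres at 3, 9, 15 h).
Hydrograph peak occurs at t = 36 h, so basin lag t_L = 36 − 7.8302 = 28.17 h.

t_L ≈ 28.17 h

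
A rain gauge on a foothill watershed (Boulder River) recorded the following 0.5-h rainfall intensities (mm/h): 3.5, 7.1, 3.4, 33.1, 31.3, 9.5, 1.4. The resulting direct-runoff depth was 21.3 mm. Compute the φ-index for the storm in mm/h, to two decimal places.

φ ≈ 10.90 mm/h

Only the 2 blocks with intensity above φ contribute runoff: 33.1, 31.3 mm/h.
Σ(I−φ)·Δt = d  ⇒  (33.1+31.3 − 2φ)·0.5 = 21.3
φ = (64.40 − 21.3/0.5) / 2 = 10.90 mm/h.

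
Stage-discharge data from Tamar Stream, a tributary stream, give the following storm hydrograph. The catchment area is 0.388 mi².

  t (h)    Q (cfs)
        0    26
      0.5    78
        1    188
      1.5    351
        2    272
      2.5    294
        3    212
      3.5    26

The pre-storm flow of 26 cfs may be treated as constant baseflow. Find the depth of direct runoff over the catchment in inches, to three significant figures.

d ≈ 2.47 in

Direct runoff: 0.0, 52.0, 162.0, 325.0, 246.0, 268.0, 186.0, 0.0 cfs; ΣQ_DR = 1239 cfs.
V = ΣQ_DR · Δt = 1239 × 1800 s = 2.230 × 10^6 ft³.
Over A = 0.388 mi², depth = V / A = 2.47 in.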